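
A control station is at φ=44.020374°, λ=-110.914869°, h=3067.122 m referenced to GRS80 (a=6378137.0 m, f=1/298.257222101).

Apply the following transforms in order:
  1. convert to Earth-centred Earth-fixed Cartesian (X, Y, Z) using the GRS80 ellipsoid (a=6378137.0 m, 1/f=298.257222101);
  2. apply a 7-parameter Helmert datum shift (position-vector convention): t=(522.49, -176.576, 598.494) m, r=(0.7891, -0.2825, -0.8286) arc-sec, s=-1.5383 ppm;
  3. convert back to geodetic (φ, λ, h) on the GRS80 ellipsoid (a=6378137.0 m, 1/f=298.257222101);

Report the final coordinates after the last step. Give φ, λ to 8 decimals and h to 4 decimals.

φ=44.02414737°, λ=-110.90822433°, h=3457.6570 m

start: φ=44.020374°, λ=-110.914869°, h=3067.122 m
→ ECEF (a=6378137.000, f=1/298.257222101): X=-1640720.9609, Y=-4293279.9861, Z=4411851.1640
→ Helmert 7p (PV): X=-1640219.2363, Y=-4293460.2449, Z=4412424.1995
→ geod (Bowring, a=6378137.000): φ=44.02414737°, λ=-110.90822433°, h=3457.6570 m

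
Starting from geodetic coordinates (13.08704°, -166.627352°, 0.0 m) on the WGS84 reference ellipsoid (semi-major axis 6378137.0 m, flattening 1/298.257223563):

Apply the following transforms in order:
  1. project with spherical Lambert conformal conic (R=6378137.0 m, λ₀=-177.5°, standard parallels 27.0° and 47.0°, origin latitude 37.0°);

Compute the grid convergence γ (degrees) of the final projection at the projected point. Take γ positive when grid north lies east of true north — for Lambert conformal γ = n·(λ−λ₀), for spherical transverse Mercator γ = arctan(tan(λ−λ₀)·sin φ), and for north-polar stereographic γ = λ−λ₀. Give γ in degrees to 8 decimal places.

6.57709513

start: φ=13.087040°, λ=-166.627352°, h=0.000 m
→ into lcc (λ₀=-177.5°): φ=13.08704000°, λ−λ₀=10.87264800°
convergence γ = 6.57709513°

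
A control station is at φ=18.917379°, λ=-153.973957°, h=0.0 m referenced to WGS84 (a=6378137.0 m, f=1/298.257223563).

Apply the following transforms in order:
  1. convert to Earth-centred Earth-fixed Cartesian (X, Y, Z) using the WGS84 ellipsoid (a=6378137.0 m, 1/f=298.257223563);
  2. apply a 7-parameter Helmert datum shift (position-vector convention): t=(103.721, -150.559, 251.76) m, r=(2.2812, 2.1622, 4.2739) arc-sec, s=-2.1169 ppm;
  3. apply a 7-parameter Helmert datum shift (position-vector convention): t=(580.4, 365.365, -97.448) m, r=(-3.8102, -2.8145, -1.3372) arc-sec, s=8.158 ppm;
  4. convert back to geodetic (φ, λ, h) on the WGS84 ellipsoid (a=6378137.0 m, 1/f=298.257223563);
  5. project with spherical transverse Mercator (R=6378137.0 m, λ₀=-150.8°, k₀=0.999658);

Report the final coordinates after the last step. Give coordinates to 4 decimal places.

E=-334076.4630 m, N=2108534.2485 m

start: φ=18.917379°, λ=-153.973957°, h=0.000 m
→ ECEF (a=6378137.000, f=1/298.257223563): X=-5423700.9992, Y=-2648368.1183, Z=2054700.1276
→ Helmert 7p (PV): X=-5423509.3829, Y=-2648648.1763, Z=2054975.1028
→ Helmert 7p (PV): X=-5423018.4396, Y=-2648231.2979, Z=2054869.3417
→ geod (Bowring, a=6378137.000): φ=18.92079771°, λ=-153.97228090°, h=-582.1337 m
→ tm (R=6378137.0, λ₀=-150.8°): E=-334076.4630, N=2108534.2485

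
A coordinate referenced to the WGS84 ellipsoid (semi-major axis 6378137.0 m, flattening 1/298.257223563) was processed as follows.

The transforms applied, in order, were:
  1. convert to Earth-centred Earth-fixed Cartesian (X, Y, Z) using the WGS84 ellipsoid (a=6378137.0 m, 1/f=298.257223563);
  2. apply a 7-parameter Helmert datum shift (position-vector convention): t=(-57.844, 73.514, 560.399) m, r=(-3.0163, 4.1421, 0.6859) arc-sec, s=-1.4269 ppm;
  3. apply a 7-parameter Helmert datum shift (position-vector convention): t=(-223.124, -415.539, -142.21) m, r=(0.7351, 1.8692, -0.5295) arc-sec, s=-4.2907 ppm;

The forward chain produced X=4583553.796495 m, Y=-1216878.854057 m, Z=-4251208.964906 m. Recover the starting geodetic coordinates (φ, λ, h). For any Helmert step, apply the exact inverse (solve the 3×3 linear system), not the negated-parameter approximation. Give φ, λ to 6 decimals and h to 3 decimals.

start: X=4583553.7965, Y=-1216878.8541, Z=-4251208.9649 m
→ Helmert⁻¹: X=4583838.2345, Y=-1216471.9176, Z=-4251039.1203
→ Helmert⁻¹: X=4583983.9510, Y=-1216500.2388, Z=-4251531.3222
→ geod (Bowring, a=6378137.000): φ=-42.06581600°, λ=-14.86259900°, h=742.6750 m

φ=-42.065816°, λ=-14.862599°, h=742.675 m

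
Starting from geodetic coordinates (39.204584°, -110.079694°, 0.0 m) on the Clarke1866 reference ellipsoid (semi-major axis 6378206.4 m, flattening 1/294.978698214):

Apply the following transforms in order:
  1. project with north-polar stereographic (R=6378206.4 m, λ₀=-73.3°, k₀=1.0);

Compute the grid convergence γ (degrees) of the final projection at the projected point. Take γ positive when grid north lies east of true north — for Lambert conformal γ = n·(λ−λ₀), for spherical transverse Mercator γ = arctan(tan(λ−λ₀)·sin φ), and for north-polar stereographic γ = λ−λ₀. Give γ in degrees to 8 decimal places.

start: φ=39.204584°, λ=-110.079694°, h=0.000 m
→ into stereo (λ₀=-73.3°): φ=39.20458400°, λ−λ₀=-36.77969400°
convergence γ = -36.77969400°

-36.77969400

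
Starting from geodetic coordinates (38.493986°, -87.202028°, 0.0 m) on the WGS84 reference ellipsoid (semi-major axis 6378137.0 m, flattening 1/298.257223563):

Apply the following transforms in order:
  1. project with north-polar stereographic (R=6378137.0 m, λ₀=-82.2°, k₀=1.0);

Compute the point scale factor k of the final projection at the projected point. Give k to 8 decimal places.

1.23271693

start: φ=38.493986°, λ=-87.202028°, h=0.000 m
→ into stereo (λ₀=-82.2°): φ=38.49398600°, λ−λ₀=-5.00202800°
scale k = 1.23271693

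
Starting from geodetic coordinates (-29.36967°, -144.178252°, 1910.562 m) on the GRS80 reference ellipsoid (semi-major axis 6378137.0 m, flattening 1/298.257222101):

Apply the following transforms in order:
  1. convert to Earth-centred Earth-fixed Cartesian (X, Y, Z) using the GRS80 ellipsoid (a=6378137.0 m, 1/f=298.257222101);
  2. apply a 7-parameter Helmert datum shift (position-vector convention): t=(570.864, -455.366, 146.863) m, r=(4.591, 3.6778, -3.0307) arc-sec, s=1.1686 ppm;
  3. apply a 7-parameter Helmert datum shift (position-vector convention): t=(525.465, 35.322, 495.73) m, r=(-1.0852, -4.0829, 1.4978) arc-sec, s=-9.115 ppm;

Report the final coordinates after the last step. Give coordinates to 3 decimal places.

X=-4510833.551 m, Y=-3257031.191 m, Z=-3110007.265 m

start: φ=-29.369670°, λ=-144.178252°, h=1910.562 m
→ ECEF (a=6378137.000, f=1/298.257222101): X=-4511947.6336, Y=-3256723.4354, Z=-3110610.3719
→ Helmert 7p (PV): X=-4511485.3579, Y=-3257047.0765, Z=-3110459.1813
→ Helmert 7p (PV): X=-4510833.5505, Y=-3257031.1912, Z=-3110007.2652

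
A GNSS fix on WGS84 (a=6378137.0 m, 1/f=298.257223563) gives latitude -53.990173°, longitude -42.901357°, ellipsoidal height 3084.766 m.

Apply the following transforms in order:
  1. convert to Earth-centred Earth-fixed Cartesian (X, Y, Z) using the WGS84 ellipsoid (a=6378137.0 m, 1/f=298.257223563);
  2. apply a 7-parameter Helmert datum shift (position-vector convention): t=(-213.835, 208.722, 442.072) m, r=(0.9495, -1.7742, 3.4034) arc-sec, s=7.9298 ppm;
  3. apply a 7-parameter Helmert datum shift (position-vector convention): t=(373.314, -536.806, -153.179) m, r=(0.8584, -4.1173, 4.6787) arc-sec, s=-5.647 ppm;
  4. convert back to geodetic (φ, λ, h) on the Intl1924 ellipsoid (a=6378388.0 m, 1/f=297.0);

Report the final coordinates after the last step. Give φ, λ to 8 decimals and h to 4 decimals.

φ=-53.98610251°, λ=-42.89909507°, h=2874.0298 m

start: φ=-53.990173°, λ=-42.901357°, h=3084.766 m
→ ECEF (a=6378137.000, f=1/298.257223563): X=2754237.3334, Y=-2559516.8341, Z=-5138596.1570
→ Helmert 7p (PV): X=2754131.7720, Y=-2559259.3082, Z=-5138182.9245
→ Helmert 7p (PV): X=2754650.1486, Y=-2559697.8073, Z=-5138262.7632
→ geod (Bowring, a=6378388.000): φ=-53.98610251°, λ=-42.89909507°, h=2874.0298 m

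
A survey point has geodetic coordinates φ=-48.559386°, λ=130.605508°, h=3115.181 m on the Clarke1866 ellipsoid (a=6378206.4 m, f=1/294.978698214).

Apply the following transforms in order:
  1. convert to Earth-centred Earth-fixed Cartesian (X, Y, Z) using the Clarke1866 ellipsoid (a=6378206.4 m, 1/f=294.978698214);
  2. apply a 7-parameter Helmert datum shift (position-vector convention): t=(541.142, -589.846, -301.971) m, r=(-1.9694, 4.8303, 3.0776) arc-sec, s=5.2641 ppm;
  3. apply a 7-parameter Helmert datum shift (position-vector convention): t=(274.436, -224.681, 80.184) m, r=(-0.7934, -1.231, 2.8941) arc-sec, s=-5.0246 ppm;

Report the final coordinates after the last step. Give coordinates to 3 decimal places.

start: φ=-48.559386°, λ=130.605508°, h=3115.181 m
→ ECEF (a=6378206.400, f=1/294.978698214): X=-2754051.5756, Y=3212582.0298, Z=-4760401.7515
→ Helmert 7p (PV): X=-2753684.3446, Y=3211922.5506, Z=-4760694.9607
→ Helmert 7p (PV): X=-2753412.7267, Y=3211624.7822, Z=-4760619.6448

X=-2753412.727 m, Y=3211624.782 m, Z=-4760619.645 m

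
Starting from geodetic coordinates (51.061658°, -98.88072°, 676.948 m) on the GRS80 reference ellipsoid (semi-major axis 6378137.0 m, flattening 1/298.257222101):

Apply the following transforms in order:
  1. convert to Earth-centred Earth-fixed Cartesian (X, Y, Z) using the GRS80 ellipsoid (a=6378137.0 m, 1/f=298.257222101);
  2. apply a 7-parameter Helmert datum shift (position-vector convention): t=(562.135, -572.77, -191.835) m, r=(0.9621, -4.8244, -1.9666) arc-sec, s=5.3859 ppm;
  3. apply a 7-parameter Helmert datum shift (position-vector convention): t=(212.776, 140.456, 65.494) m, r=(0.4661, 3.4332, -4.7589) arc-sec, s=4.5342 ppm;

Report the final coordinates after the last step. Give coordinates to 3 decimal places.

X=-619549.117 m, Y=-3969450.927 m, Z=4938276.021 m

start: φ=51.061658°, λ=-98.880720°, h=676.948 m
→ ECEF (a=6378137.000, f=1/298.257222101): X=-620155.1392, Y=-3968965.2556, Z=4938385.0459
→ Helmert 7p (PV): X=-619749.6923, Y=-3969576.5239, Z=4938186.7905
→ Helmert 7p (PV): X=-619549.1174, Y=-3969450.9269, Z=4938276.0206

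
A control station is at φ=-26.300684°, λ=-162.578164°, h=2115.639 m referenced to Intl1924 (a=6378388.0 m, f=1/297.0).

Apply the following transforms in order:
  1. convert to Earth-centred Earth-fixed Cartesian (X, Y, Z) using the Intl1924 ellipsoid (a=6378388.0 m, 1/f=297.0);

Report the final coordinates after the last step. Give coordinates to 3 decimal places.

start: φ=-26.300684°, λ=-162.578164°, h=2115.639 m
→ ECEF (a=6378388.000, f=1/297.0): X=-5461207.3765, Y=-1713724.6470, Z=-2809940.6497

X=-5461207.376 m, Y=-1713724.647 m, Z=-2809940.650 m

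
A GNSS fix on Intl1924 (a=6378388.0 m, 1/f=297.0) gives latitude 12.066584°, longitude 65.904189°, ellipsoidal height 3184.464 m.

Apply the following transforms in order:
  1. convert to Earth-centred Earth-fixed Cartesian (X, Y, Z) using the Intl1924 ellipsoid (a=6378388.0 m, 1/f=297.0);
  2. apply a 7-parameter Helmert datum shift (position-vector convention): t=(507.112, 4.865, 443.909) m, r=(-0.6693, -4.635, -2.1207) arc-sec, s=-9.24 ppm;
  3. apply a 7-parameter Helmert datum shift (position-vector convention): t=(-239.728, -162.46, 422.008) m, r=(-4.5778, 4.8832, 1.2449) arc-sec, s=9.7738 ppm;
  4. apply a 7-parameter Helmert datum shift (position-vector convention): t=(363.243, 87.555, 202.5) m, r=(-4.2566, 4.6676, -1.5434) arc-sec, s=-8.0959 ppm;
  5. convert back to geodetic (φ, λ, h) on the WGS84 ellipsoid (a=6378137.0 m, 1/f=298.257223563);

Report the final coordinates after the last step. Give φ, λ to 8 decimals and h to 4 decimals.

φ=12.07233607°, λ=65.89793414°, h=3795.4793 m

start: φ=12.066584°, λ=65.904189°, h=3184.464 m
→ ECEF (a=6378388.000, f=1/297.0): X=2548173.9837, Y=5697631.8312, Z=1325287.2998
→ Helmert 7p (PV): X=2548686.3495, Y=5697562.1518, Z=1325757.7351
→ Helmert 7p (PV): X=2548468.5311, Y=5697500.1851, Z=1326005.9098
→ Helmert 7p (PV): X=2548883.7799, Y=5697549.9087, Z=1326022.4293
→ geod (Bowring, a=6378137.000): φ=12.07233607°, λ=65.89793414°, h=3795.4793 m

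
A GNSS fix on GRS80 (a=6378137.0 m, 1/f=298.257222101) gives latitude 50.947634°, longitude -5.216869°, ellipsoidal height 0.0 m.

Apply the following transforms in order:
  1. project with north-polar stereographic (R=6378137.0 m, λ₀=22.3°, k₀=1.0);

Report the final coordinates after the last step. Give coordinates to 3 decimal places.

E=-2090037.363 m, N=-4012039.962 m

start: φ=50.947634°, λ=-5.216869°, h=0.000 m
→ stereo (R=6378137.0, λ₀=22.3°): E=-2090037.3628, N=-4012039.9621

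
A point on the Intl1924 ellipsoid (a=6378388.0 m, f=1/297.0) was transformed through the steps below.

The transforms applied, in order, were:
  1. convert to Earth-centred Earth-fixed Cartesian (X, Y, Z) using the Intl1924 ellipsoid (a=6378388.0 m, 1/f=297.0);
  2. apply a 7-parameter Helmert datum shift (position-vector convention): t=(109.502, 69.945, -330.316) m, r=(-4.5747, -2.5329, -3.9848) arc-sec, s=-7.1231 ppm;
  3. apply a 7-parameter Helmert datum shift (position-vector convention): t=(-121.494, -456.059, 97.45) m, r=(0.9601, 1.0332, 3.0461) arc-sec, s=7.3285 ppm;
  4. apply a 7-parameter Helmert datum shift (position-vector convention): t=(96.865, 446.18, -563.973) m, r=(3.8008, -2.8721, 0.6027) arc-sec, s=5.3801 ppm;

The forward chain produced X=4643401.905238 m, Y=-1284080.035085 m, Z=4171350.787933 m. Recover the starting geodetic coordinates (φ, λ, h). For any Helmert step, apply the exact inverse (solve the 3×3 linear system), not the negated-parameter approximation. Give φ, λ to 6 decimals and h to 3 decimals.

φ=41.083273°, λ=-15.458719°, h=3892.488 m

start: X=4643401.9052, Y=-1284080.0351, Z=4171350.7879 m
→ Helmert⁻¹: X=4643334.3960, Y=-1284455.9981, Z=4171851.3288
→ Helmert⁻¹: X=4643382.0014, Y=-1284039.6842, Z=4171752.5423
→ Helmert⁻¹: X=4643381.6138, Y=-1284121.6017, Z=4172027.0764
→ geod (Bowring, a=6378388.000): φ=41.08327300°, λ=-15.45871900°, h=3892.4880 m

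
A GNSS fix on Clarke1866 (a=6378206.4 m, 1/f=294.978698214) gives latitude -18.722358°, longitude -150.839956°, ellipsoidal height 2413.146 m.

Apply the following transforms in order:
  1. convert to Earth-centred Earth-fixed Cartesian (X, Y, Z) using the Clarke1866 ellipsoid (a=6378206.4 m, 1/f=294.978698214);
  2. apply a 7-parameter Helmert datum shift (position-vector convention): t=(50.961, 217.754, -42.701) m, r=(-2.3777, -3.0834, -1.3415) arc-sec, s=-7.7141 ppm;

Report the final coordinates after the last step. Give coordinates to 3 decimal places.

start: φ=-18.722358°, λ=-150.839956°, h=2413.146 m
→ ECEF (a=6378206.400, f=1/294.978698214): X=-5278954.0626, Y=-2945478.3712, Z=-2034919.7459
→ Helmert 7p (PV): X=-5278851.1165, Y=-2945227.0198, Z=-2034991.7090

X=-5278851.117 m, Y=-2945227.020 m, Z=-2034991.709 m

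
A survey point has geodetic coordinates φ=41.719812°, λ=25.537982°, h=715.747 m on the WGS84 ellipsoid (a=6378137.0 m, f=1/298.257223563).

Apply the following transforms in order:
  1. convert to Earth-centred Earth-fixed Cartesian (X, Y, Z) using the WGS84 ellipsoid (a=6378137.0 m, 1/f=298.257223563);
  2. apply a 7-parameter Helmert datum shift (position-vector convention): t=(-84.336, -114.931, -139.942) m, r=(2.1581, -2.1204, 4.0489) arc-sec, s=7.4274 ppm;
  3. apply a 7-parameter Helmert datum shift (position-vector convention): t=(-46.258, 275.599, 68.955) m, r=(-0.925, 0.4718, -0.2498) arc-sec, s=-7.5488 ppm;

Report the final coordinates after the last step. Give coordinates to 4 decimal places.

X=4302233.2227 m, Y=2055873.2149 m, Z=4222877.3708 m

start: φ=41.719812°, λ=25.537982°, h=715.747 m
→ ECEF (a=6378137.000, f=1/298.257223563): X=4302435.9533, Y=2055658.7967, Z=4222902.1919
→ Helmert 7p (PV): X=4302299.8094, Y=2055599.4061, Z=4222859.3525
→ Helmert 7p (PV): X=4302233.2227, Y=2055873.2149, Z=4222877.3708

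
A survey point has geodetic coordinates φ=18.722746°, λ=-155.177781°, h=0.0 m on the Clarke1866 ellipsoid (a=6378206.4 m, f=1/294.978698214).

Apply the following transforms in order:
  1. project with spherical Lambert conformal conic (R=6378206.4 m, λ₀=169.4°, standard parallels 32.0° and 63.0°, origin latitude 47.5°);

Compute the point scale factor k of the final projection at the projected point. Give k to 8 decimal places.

1.08511016

start: φ=18.722746°, λ=-155.177781°, h=0.000 m
→ into lcc (λ₀=169.4°): φ=18.72274600°, λ−λ₀=35.42221900°
scale k = 1.08511016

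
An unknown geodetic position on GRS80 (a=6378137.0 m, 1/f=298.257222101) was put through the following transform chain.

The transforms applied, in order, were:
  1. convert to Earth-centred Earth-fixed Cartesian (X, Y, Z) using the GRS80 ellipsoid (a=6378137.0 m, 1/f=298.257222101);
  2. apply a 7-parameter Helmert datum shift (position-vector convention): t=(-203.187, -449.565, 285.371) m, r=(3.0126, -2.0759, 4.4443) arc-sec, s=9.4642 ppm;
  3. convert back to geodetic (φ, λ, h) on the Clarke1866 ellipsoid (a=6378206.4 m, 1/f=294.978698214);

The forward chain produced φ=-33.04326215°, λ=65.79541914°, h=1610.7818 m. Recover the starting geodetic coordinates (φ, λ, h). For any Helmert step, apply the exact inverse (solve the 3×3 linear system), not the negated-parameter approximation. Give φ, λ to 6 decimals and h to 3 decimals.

φ=-33.042040°, λ=65.794292°, h=2118.791 m

start: φ=-33.043262°, λ=65.795419°, h=1610.782 m
→ ECEF (a=6378206.400, f=1/294.978698214): X=2194842.7577, Y=4882702.5113, Z=-3458677.1936
→ Helmert⁻¹: X=2195095.5702, Y=4883008.0441, Z=-3459023.2394
→ geod (Bowring, a=6378137.000): φ=-33.04204000°, λ=65.79429200°, h=2118.7910 m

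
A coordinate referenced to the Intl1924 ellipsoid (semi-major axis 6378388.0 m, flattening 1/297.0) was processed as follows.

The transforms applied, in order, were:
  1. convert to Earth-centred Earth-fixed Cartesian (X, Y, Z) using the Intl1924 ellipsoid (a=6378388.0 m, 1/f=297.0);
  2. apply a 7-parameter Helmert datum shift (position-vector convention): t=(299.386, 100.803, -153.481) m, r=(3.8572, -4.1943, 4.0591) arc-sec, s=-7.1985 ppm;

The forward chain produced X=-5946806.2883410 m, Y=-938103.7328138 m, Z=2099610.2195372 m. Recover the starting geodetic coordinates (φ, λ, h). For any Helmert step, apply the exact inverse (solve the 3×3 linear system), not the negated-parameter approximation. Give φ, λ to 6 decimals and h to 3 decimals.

start: X=-5946806.2883, Y=-938103.7328, Z=2099610.2195 m
→ Helmert⁻¹: X=-5947124.2441, Y=-938054.9867, Z=2099917.2897
→ geod (Bowring, a=6378388.000): φ=19.34853600°, λ=-171.03644100°, h=305.4710 m

φ=19.348536°, λ=-171.036441°, h=305.471 m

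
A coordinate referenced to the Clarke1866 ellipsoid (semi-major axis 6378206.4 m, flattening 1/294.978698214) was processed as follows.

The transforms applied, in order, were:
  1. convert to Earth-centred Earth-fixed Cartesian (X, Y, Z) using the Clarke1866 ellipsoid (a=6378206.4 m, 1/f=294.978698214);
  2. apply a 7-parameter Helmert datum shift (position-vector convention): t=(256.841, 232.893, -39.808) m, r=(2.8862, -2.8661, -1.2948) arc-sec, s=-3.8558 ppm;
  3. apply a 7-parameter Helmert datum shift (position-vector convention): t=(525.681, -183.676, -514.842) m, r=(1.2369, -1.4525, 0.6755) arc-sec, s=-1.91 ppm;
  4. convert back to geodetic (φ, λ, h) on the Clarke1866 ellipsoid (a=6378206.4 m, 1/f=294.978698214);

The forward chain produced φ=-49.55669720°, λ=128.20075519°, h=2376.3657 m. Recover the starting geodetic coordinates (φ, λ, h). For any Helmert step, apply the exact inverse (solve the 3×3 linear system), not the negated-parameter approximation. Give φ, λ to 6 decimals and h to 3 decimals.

start: φ=-49.556697°, λ=128.200755°, h=2376.366 m
→ ECEF (a=6378206.400, f=1/294.978698214): X=-2564698.8718, Y=3259062.5232, Z=-4832553.9424
→ Helmert⁻¹: X=-2565252.8055, Y=3259231.8492, Z=-4832049.8099
→ Helmert⁻¹: X=-2565607.1385, Y=3258927.8038, Z=-4832038.5846
→ geod (Bowring, a=6378206.400): φ=-49.55057400°, λ=128.21176600°, h=2279.9280 m

φ=-49.550574°, λ=128.211766°, h=2279.928 m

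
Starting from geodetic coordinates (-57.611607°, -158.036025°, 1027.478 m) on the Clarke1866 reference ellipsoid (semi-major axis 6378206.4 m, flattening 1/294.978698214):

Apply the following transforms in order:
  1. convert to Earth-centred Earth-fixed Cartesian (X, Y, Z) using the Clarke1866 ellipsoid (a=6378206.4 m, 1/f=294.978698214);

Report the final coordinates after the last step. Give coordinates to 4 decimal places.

X=-3176733.7227 m, Y=-1281160.8917 m, Z=-5363358.5343 m

start: φ=-57.611607°, λ=-158.036025°, h=1027.478 m
→ ECEF (a=6378206.400, f=1/294.978698214): X=-3176733.7227, Y=-1281160.8917, Z=-5363358.5343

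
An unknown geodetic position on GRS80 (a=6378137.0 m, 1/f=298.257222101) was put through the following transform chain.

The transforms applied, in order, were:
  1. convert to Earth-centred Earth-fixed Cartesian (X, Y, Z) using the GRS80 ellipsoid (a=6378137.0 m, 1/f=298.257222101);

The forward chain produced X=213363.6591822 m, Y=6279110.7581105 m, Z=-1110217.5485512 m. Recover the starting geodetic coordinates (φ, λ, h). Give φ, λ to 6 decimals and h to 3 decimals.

φ=-10.087371°, λ=88.053843°, h=2587.298 m

start: X=213363.6592, Y=6279110.7581, Z=-1110217.5486 m
→ geod (Bowring, a=6378137.000): φ=-10.08737100°, λ=88.05384300°, h=2587.2980 m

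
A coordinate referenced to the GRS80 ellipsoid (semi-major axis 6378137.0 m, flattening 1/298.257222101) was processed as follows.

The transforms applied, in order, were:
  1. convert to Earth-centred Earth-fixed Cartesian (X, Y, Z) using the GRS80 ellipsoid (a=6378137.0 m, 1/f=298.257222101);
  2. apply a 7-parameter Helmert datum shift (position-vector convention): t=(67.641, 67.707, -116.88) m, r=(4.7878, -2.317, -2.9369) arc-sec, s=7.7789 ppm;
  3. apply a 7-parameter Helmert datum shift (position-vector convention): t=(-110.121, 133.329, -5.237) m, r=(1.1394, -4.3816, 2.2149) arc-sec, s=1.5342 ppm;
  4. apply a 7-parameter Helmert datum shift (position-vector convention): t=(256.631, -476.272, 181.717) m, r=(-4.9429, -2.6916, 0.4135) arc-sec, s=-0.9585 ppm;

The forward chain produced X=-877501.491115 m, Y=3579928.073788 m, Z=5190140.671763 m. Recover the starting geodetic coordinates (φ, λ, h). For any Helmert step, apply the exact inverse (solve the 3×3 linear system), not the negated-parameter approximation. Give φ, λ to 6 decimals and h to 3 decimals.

start: X=-877501.4911, Y=3579928.0738, Z=5190140.6718 m
→ Helmert⁻¹: X=-877684.0597, Y=3580285.1632, Z=5190061.1799
→ Helmert⁻¹: X=-877423.8975, Y=3580184.4332, Z=5190057.3162
→ Helmert⁻¹: X=-877477.3886, Y=3580196.8543, Z=5190060.5763
→ geod (Bowring, a=6378137.000): φ=54.79774300°, λ=103.77127000°, h=1987.4500 m

φ=54.797743°, λ=103.771270°, h=1987.450 m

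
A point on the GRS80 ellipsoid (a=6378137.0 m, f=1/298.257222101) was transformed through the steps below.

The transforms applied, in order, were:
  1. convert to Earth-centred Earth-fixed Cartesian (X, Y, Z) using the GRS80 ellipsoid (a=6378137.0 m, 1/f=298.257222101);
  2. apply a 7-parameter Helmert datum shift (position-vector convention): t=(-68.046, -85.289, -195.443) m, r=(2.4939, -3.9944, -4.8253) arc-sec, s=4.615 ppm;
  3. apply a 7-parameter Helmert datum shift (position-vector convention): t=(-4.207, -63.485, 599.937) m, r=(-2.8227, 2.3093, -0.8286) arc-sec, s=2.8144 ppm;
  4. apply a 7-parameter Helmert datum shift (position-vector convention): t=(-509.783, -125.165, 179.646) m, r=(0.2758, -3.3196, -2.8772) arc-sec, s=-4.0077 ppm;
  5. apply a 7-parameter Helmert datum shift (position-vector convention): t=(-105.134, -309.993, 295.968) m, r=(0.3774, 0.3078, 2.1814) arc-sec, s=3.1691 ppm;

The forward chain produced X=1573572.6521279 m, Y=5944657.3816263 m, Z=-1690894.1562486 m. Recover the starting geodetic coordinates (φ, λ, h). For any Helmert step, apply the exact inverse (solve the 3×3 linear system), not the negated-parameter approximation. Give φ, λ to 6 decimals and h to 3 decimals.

start: X=1573572.6521, Y=5944657.3816, Z=-1690894.1562 m
→ Helmert⁻¹: X=1573738.1946, Y=5944928.7967, Z=-1691193.2937
→ Helmert⁻¹: X=1574144.1369, Y=5945097.4840, Z=-1691413.0016
→ Helmert⁻¹: X=1574138.9731, Y=5945173.7141, Z=-1691909.1941
→ Helmert⁻¹: X=1574027.9102, Y=5945247.9329, Z=-1691808.3082
→ geod (Bowring, a=6378137.000): φ=-15.47956000°, λ=75.17094600°, h=1912.8640 m

φ=-15.479560°, λ=75.170946°, h=1912.864 m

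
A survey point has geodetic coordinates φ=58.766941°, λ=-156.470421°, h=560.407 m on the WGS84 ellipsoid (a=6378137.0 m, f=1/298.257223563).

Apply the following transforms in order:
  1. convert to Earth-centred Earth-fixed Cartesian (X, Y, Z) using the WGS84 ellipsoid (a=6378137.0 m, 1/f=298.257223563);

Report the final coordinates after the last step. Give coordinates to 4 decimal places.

start: φ=58.766941°, λ=-156.470421°, h=560.407 m
→ ECEF (a=6378137.000, f=1/298.257223563): X=-3039929.2180, Y=-1323665.3357, Z=5430999.1783

X=-3039929.2180 m, Y=-1323665.3357 m, Z=5430999.1783 m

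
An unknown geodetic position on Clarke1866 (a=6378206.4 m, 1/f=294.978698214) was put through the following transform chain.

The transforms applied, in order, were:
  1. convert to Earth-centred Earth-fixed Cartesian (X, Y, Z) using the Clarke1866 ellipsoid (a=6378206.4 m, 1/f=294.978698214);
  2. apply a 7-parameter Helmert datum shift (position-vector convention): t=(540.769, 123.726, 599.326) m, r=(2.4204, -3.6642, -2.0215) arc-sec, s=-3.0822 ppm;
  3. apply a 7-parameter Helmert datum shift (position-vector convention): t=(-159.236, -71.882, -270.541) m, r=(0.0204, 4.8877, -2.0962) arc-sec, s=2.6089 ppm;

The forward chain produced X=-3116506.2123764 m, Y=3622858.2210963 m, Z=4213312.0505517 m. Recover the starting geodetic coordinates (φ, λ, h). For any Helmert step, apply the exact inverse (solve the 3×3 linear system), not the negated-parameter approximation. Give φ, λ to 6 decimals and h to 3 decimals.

φ=41.589929°, λ=130.708095°, h=2224.090 m

start: X=-3116506.2124, Y=3622858.2211, Z=4213312.0506 m
→ Helmert⁻¹: X=-3116475.5084, Y=3622889.3963, Z=4213497.3917
→ Helmert⁻¹: X=-3116986.5493, Y=3622795.7246, Z=4212923.9111
→ geod (Bowring, a=6378206.400): φ=41.58992900°, λ=130.70809500°, h=2224.0900 m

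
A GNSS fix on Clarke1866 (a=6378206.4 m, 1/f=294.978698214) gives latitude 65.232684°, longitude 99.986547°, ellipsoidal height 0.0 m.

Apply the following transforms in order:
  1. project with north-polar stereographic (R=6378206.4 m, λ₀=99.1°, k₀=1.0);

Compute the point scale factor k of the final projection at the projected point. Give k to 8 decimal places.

1.04820891

start: φ=65.232684°, λ=99.986547°, h=0.000 m
→ into stereo (λ₀=99.1°): φ=65.23268400°, λ−λ₀=0.88654700°
scale k = 1.04820891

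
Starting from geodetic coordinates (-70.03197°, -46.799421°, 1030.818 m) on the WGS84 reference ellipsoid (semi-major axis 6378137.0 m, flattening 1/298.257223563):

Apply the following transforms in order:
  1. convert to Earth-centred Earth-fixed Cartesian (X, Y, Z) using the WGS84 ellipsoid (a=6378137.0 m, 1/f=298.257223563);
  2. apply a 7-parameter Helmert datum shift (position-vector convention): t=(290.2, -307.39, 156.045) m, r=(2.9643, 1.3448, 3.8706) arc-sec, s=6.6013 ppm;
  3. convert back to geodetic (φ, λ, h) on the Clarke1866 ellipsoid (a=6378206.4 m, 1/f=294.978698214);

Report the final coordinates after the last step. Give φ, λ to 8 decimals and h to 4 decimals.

start: φ=-70.031970°, λ=-46.799421°, h=1030.818 m
→ ECEF (a=6378137.000, f=1/298.257223563): X=1495702.0836, Y=-1592728.6899, Z=-5973227.7849
→ Helmert 7p (PV): X=1495993.1009, Y=-1592932.6828, Z=-5973143.8124
→ geod (Bowring, a=6378206.400): φ=-70.03015474°, λ=-46.79752022°, h=1211.3965 m

φ=-70.03015474°, λ=-46.79752022°, h=1211.3965 m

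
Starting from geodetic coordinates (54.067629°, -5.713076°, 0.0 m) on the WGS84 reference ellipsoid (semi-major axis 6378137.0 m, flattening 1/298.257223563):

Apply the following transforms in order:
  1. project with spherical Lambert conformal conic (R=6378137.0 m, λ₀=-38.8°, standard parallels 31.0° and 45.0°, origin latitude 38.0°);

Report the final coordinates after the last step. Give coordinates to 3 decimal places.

start: φ=54.067629°, λ=-5.713076°, h=0.000 m
→ lcc (R=6378137.0, λ₀=-38.8°): E=2192078.8918, N=2194894.2900

E=2192078.892 m, N=2194894.290 m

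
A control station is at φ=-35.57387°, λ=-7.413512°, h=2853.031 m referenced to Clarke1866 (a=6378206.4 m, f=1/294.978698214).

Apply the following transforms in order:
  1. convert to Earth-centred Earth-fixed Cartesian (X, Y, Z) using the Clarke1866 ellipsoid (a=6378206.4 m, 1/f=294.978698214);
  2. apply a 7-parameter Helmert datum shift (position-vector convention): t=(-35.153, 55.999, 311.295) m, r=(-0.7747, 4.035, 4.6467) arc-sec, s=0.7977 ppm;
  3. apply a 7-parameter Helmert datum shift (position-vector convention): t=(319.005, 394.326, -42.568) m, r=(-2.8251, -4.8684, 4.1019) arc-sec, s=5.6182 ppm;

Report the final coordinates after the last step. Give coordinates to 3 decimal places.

start: φ=-35.573870°, λ=-7.413512°, h=2853.031 m
→ ECEF (a=6378206.400, f=1/294.978698214): X=5152654.6598, Y=-670448.6771, Z=-3691307.7884
→ Helmert 7p (PV): X=5152566.5105, Y=-670290.9987, Z=-3691097.7173
→ Helmert 7p (PV): X=5153014.9138, Y=-669848.5264, Z=-3691030.2270

X=5153014.914 m, Y=-669848.526 m, Z=-3691030.227 m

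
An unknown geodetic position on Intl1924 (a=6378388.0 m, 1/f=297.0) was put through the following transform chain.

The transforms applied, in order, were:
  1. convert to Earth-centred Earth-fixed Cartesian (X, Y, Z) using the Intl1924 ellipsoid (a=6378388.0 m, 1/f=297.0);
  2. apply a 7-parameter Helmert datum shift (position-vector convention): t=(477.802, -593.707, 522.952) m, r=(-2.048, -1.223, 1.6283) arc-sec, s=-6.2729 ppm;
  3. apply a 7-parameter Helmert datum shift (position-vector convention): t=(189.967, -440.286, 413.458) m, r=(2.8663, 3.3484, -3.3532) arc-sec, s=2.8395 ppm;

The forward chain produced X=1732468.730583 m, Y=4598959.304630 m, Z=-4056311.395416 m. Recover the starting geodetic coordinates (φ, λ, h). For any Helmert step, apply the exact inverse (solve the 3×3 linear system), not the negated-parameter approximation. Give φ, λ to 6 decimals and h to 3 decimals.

φ=-39.727761°, λ=69.369654°, h=3771.414 m

start: X=1732468.7306, Y=4598959.3046, Z=-4056311.3954 m
→ Helmert⁻¹: X=1732264.9293, Y=4599358.3183, Z=-4056749.1273
→ Helmert⁻¹: X=1731810.2476, Y=4600007.4937, Z=-4057262.1253
→ geod (Bowring, a=6378388.000): φ=-39.72776100°, λ=69.36965400°, h=3771.4140 m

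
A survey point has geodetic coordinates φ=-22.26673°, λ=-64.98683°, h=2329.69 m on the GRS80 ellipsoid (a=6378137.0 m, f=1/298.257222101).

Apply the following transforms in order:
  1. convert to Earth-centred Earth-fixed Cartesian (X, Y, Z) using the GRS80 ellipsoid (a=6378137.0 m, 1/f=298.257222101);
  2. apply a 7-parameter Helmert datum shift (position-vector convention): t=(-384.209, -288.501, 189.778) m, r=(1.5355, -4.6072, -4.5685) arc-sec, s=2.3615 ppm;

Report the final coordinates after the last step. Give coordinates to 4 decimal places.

start: φ=-22.266730°, λ=-64.986830°, h=2329.690 m
→ ECEF (a=6378137.000, f=1/298.257222101): X=2497853.6482, Y=-5353451.3693, Z=-2402654.7071
→ Helmert 7p (PV): X=2497410.4321, Y=-5353789.9507, Z=-2402454.6628

X=2497410.4321 m, Y=-5353789.9507 m, Z=-2402454.6628 m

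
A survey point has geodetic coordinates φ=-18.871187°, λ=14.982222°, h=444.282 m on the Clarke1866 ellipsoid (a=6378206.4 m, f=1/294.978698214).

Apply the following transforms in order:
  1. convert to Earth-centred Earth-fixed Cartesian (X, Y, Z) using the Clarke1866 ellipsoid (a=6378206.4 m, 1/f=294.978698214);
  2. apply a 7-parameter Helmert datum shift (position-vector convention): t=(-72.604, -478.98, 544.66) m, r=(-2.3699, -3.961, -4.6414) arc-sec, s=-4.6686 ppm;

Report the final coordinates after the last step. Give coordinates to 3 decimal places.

X=5832646.229 m, Y=1560279.007 m, Z=-2049234.982 m

start: φ=-18.871187°, λ=14.982222°, h=444.282 m
→ ECEF (a=6378206.400, f=1/294.978698214): X=5832671.5746, Y=1560920.0740, Z=-2049883.2853
→ Helmert 7p (PV): X=5832646.2288, Y=1560279.0075, Z=-2049234.9825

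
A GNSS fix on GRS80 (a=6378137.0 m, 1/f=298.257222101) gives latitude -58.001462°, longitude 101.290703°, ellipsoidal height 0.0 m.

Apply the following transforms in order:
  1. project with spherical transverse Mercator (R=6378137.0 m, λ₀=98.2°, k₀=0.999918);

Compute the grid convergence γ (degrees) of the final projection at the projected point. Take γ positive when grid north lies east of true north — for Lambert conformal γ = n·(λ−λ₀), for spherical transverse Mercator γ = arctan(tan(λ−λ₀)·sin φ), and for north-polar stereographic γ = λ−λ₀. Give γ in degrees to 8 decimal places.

-2.62182039

start: φ=-58.001462°, λ=101.290703°, h=0.000 m
→ into tm (λ₀=98.2°): φ=-58.00146200°, λ−λ₀=3.09070300°
convergence γ = -2.62182039°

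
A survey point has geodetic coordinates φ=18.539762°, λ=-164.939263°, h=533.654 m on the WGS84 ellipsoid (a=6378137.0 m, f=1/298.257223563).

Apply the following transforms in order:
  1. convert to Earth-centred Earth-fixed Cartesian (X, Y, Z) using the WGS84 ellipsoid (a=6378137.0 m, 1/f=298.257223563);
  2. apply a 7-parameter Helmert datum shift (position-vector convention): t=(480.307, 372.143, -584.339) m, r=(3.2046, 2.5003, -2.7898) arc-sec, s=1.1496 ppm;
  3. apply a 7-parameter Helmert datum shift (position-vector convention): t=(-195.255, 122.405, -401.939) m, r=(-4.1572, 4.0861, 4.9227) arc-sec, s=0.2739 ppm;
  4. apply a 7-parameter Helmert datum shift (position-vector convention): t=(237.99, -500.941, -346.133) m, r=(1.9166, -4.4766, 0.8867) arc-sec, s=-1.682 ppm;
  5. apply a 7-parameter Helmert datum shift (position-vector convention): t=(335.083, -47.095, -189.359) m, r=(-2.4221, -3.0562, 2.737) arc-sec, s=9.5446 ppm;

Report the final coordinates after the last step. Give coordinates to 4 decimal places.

start: φ=18.539762°, λ=-164.939263°, h=533.654 m
→ ECEF (a=6378137.000, f=1/298.257223563): X=-5841884.4781, Y=-1571967.4878, Z=2015285.0821
→ Helmert 7p (PV): X=-5841407.7195, Y=-1571549.4486, Z=2014749.4514
→ Helmert 7p (PV): X=-5841527.1558, Y=-1571526.2781, Z=2014495.4565
→ Helmert 7p (PV): X=-5841316.3055, Y=-1572068.4061, Z=2014004.5532
→ Helmert 7p (PV): X=-5841045.9565, Y=-1572184.3670, Z=2013766.3266

X=-5841045.9565 m, Y=-1572184.3670 m, Z=2013766.3266 m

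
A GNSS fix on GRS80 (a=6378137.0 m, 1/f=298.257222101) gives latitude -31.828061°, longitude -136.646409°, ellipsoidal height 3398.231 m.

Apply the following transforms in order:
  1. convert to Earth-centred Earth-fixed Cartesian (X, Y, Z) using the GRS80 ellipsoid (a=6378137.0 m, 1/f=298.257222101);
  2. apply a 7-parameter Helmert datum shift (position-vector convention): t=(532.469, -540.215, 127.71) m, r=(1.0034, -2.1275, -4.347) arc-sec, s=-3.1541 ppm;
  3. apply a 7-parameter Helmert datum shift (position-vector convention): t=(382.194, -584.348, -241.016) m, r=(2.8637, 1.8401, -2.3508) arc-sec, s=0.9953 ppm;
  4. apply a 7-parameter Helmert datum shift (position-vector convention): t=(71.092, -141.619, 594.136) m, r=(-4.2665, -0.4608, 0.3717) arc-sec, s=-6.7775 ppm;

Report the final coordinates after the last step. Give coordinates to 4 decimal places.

X=-3945238.5974 m, Y=-3726763.8895 m, Z=-3345536.3198 m

start: φ=-31.828061°, λ=-136.646409°, h=3398.231 m
→ ECEF (a=6378137.000, f=1/298.257222101): X=-3946157.4819, Y=-3725645.5468, Z=-3346039.9625
→ Helmert 7p (PV): X=-3945656.5712, Y=-3726074.5691, Z=-3345960.5247
→ Helmert 7p (PV): X=-3945350.6200, Y=-3726571.2029, Z=-3346221.4029
→ Helmert 7p (PV): X=-3945238.5974, Y=-3726763.8895, Z=-3345536.3198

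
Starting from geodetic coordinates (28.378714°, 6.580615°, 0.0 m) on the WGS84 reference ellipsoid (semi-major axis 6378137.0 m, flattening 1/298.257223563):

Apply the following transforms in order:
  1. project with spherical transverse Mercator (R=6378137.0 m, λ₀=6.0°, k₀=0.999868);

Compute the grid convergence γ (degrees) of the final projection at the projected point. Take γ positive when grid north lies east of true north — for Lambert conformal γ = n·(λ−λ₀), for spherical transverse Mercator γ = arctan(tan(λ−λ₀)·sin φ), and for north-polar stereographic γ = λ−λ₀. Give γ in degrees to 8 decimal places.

start: φ=28.378714°, λ=6.580615°, h=0.000 m
→ into tm (λ₀=6.0°): φ=28.37871400°, λ−λ₀=0.58061500°
convergence γ = 0.27597210°

0.27597210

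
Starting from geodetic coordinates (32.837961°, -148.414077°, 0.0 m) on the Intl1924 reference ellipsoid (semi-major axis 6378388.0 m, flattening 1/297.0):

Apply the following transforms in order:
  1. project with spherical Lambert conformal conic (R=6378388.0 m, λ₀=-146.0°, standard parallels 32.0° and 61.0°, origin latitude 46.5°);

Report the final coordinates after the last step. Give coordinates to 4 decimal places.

start: φ=32.837961°, λ=-148.414077°, h=0.000 m
→ lcc (R=6378388.0, λ₀=-146.0°): E=-224994.4470, N=-1483989.1177

E=-224994.4470 m, N=-1483989.1177 m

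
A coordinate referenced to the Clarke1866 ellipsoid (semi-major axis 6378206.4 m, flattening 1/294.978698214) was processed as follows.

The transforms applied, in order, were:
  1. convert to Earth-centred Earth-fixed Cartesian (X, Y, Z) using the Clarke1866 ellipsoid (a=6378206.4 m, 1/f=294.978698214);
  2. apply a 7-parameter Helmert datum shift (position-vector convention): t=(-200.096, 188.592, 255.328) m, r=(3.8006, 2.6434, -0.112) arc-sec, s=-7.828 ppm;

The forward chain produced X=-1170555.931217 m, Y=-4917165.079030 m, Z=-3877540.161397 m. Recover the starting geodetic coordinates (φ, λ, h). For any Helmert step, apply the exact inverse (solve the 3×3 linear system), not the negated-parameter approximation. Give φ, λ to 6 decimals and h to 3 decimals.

start: X=-1170555.9312, Y=-4917165.0790, Z=-3877540.1614 m
→ Helmert⁻¹: X=-1170312.6311, Y=-4917464.2506, Z=-3877750.2349
→ geod (Bowring, a=6378206.400): φ=-37.68135800°, λ=-103.38685000°, h=703.8030 m

φ=-37.681358°, λ=-103.386850°, h=703.803 m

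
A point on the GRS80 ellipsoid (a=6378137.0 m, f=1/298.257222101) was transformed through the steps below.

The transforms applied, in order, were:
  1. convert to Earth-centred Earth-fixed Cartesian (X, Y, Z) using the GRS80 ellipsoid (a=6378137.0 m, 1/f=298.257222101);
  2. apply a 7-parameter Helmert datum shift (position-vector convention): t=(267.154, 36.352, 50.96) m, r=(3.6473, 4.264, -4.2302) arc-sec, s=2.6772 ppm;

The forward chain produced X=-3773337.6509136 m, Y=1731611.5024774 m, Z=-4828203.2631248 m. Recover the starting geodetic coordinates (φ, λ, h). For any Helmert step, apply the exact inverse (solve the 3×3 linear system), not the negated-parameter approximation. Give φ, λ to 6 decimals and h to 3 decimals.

φ=-49.498639°, λ=155.352938°, h=2092.871 m

start: X=-3773337.6509, Y=1731611.5025, Z=-4828203.2631 m
→ Helmert⁻¹: X=-3773530.3971, Y=1731407.7471, Z=-4828349.9209
→ geod (Bowring, a=6378137.000): φ=-49.49863900°, λ=155.35293800°, h=2092.8710 m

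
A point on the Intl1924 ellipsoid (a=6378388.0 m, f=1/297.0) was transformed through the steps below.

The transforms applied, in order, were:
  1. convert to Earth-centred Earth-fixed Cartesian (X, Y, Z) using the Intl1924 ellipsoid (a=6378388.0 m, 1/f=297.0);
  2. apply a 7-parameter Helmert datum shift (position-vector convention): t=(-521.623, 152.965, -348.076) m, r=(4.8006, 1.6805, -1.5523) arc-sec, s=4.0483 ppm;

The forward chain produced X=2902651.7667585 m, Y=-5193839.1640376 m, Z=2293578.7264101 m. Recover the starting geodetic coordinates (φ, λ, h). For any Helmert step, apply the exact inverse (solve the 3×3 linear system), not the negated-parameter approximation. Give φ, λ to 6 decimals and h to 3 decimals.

start: X=2902651.7668, Y=-5193839.1640, Z=2293578.7264 m
→ Helmert⁻¹: X=2903182.0345, Y=-5193895.8617, Z=2294062.0516
→ geod (Bowring, a=6378388.000): φ=21.21380800°, λ=-60.79653900°, h=1529.8080 m

φ=21.213808°, λ=-60.796539°, h=1529.808 m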